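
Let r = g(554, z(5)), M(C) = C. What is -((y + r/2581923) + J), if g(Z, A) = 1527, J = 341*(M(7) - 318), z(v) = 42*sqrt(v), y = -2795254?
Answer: 2496982035996/860641 ≈ 2.9013e+6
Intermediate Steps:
J = -106051 (J = 341*(7 - 318) = 341*(-311) = -106051)
r = 1527
-((y + r/2581923) + J) = -((-2795254 + 1527/2581923) - 106051) = -((-2795254 + 1527*(1/2581923)) - 106051) = -((-2795254 + 509/860641) - 106051) = -(-2405710197305/860641 - 106051) = -1*(-2496982035996/860641) = 2496982035996/860641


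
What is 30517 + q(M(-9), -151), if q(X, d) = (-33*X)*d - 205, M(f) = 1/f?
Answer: 89275/3 ≈ 29758.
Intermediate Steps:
q(X, d) = -205 - 33*X*d (q(X, d) = -33*X*d - 205 = -205 - 33*X*d)
30517 + q(M(-9), -151) = 30517 + (-205 - 33*(-151)/(-9)) = 30517 + (-205 - 33*(-1/9)*(-151)) = 30517 + (-205 - 1661/3) = 30517 - 2276/3 = 89275/3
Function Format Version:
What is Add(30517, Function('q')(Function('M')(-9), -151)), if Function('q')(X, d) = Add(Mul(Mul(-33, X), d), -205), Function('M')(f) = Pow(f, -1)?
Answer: Rational(89275, 3) ≈ 29758.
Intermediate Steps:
Function('q')(X, d) = Add(-205, Mul(-33, X, d)) (Function('q')(X, d) = Add(Mul(-33, X, d), -205) = Add(-205, Mul(-33, X, d)))
Add(30517, Function('q')(Function('M')(-9), -151)) = Add(30517, Add(-205, Mul(-33, Pow(-9, -1), -151))) = Add(30517, Add(-205, Mul(-33, Rational(-1, 9), -151))) = Add(30517, Add(-205, Rational(-1661, 3))) = Add(30517, Rational(-2276, 3)) = Rational(89275, 3)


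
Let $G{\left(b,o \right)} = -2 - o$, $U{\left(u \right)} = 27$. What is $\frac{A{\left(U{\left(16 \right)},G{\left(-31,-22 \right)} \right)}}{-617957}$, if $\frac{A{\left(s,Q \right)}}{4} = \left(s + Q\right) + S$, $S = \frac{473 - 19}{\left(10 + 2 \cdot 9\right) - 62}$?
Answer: $- \frac{2288}{10505269} \approx -0.0002178$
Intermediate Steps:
$S = - \frac{227}{17}$ ($S = \frac{454}{\left(10 + 18\right) - 62} = \frac{454}{28 - 62} = \frac{454}{-34} = 454 \left(- \frac{1}{34}\right) = - \frac{227}{17} \approx -13.353$)
$A{\left(s,Q \right)} = - \frac{908}{17} + 4 Q + 4 s$ ($A{\left(s,Q \right)} = 4 \left(\left(s + Q\right) - \frac{227}{17}\right) = 4 \left(\left(Q + s\right) - \frac{227}{17}\right) = 4 \left(- \frac{227}{17} + Q + s\right) = - \frac{908}{17} + 4 Q + 4 s$)
$\frac{A{\left(U{\left(16 \right)},G{\left(-31,-22 \right)} \right)}}{-617957} = \frac{- \frac{908}{17} + 4 \left(-2 - -22\right) + 4 \cdot 27}{-617957} = \left(- \frac{908}{17} + 4 \left(-2 + 22\right) + 108\right) \left(- \frac{1}{617957}\right) = \left(- \frac{908}{17} + 4 \cdot 20 + 108\right) \left(- \frac{1}{617957}\right) = \left(- \frac{908}{17} + 80 + 108\right) \left(- \frac{1}{617957}\right) = \frac{2288}{17} \left(- \frac{1}{617957}\right) = - \frac{2288}{10505269}$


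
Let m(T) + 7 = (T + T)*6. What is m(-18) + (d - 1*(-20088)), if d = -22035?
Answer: -2170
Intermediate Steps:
m(T) = -7 + 12*T (m(T) = -7 + (T + T)*6 = -7 + (2*T)*6 = -7 + 12*T)
m(-18) + (d - 1*(-20088)) = (-7 + 12*(-18)) + (-22035 - 1*(-20088)) = (-7 - 216) + (-22035 + 20088) = -223 - 1947 = -2170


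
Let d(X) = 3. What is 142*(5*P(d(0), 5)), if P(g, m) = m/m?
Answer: 710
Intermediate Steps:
P(g, m) = 1
142*(5*P(d(0), 5)) = 142*(5*1) = 142*5 = 710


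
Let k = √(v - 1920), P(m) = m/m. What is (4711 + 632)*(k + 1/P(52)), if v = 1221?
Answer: 5343 + 5343*I*√699 ≈ 5343.0 + 1.4126e+5*I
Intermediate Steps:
P(m) = 1
k = I*√699 (k = √(1221 - 1920) = √(-699) = I*√699 ≈ 26.439*I)
(4711 + 632)*(k + 1/P(52)) = (4711 + 632)*(I*√699 + 1/1) = 5343*(I*√699 + 1) = 5343*(1 + I*√699) = 5343 + 5343*I*√699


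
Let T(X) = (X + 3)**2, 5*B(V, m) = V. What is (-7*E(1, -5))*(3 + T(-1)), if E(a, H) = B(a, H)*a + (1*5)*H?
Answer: 6076/5 ≈ 1215.2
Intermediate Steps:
B(V, m) = V/5
T(X) = (3 + X)**2
E(a, H) = 5*H + a**2/5 (E(a, H) = (a/5)*a + (1*5)*H = a**2/5 + 5*H = 5*H + a**2/5)
(-7*E(1, -5))*(3 + T(-1)) = (-7*(5*(-5) + (1/5)*1**2))*(3 + (3 - 1)**2) = (-7*(-25 + (1/5)*1))*(3 + 2**2) = (-7*(-25 + 1/5))*(3 + 4) = -7*(-124/5)*7 = (868/5)*7 = 6076/5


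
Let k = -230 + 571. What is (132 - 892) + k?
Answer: -419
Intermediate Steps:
k = 341
(132 - 892) + k = (132 - 892) + 341 = -760 + 341 = -419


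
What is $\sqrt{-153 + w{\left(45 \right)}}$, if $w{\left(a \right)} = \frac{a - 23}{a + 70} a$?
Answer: $\frac{9 i \sqrt{943}}{23} \approx 12.016 i$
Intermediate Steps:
$w{\left(a \right)} = \frac{a \left(-23 + a\right)}{70 + a}$ ($w{\left(a \right)} = \frac{-23 + a}{70 + a} a = \frac{a \left(-23 + a\right)}{70 + a}$)
$\sqrt{-153 + w{\left(45 \right)}} = \sqrt{-153 + \frac{45 \left(-23 + 45\right)}{70 + 45}} = \sqrt{-153 + 45 \cdot \frac{1}{115} \cdot 22} = \sqrt{-153 + \frac{198}{23}} = \sqrt{- \frac{3321}{23}} = \frac{9 i \sqrt{943}}{23}$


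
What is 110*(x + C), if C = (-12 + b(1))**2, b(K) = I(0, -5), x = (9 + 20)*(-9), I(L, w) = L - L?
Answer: -12870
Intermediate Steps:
I(L, w) = 0
x = -261 (x = 29*(-9) = -261)
b(K) = 0
C = 144 (C = (-12 + 0)**2 = (-12)**2 = 144)
110*(x + C) = 110*(-261 + 144) = 110*(-117) = -12870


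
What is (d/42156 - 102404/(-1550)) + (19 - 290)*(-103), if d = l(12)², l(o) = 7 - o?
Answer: 914101322587/32670900 ≈ 27979.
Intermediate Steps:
d = 25 (d = (7 - 1*12)² = (7 - 12)² = (-5)² = 25)
(d/42156 - 102404/(-1550)) + (19 - 290)*(-103) = (25/42156 - 102404/(-1550)) + (19 - 290)*(-103) = (25*(1/42156) - 102404*(-1/1550)) - 271*(-103) = (25/42156 + 51202/775) + 27913 = 2158490887/32670900 + 27913 = 914101322587/32670900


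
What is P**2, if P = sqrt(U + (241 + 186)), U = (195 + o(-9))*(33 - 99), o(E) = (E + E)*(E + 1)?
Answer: -21947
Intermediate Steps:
o(E) = 2*E*(1 + E) (o(E) = (2*E)*(1 + E) = 2*E*(1 + E))
U = -22374 (U = (195 + 2*(-9)*(1 - 9))*(33 - 99) = (195 + 2*(-9)*(-8))*(-66) = (195 + 144)*(-66) = 339*(-66) = -22374)
P = I*sqrt(21947) (P = sqrt(-22374 + (241 + 186)) = sqrt(-22374 + 427) = sqrt(-21947) = I*sqrt(21947) ≈ 148.15*I)
P**2 = (I*sqrt(21947))**2 = -21947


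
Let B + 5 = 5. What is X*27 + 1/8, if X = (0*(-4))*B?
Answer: ⅛ ≈ 0.12500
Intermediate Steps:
B = 0 (B = -5 + 5 = 0)
X = 0 (X = (0*(-4))*0 = 0*0 = 0)
X*27 + 1/8 = 0*27 + 1/8 = 0 + ⅛ = ⅛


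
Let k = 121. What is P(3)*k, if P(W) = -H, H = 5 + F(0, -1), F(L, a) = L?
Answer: -605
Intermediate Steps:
H = 5 (H = 5 + 0 = 5)
P(W) = -5 (P(W) = -1*5 = -5)
P(3)*k = -5*121 = -605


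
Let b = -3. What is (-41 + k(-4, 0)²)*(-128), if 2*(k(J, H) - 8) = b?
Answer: -160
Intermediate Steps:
k(J, H) = 13/2 (k(J, H) = 8 + (½)*(-3) = 8 - 3/2 = 13/2)
(-41 + k(-4, 0)²)*(-128) = (-41 + (13/2)²)*(-128) = (-41 + 169/4)*(-128) = (5/4)*(-128) = -160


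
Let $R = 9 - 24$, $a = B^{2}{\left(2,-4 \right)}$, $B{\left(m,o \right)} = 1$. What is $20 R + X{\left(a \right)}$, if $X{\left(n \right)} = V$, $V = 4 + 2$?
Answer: $-294$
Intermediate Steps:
$a = 1$ ($a = 1^{2} = 1$)
$R = -15$ ($R = 9 - 24 = -15$)
$V = 6$
$X{\left(n \right)} = 6$
$20 R + X{\left(a \right)} = 20 \left(-15\right) + 6 = -300 + 6 = -294$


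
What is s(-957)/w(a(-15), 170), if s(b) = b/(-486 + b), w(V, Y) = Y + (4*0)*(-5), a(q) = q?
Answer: 319/81770 ≈ 0.0039012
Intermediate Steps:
w(V, Y) = Y (w(V, Y) = Y + 0*(-5) = Y + 0 = Y)
s(b) = b/(-486 + b)
s(-957)/w(a(-15), 170) = -957/(-486 - 957)/170 = -957/(-1443)*(1/170) = -957*(-1/1443)*(1/170) = (319/481)*(1/170) = 319/81770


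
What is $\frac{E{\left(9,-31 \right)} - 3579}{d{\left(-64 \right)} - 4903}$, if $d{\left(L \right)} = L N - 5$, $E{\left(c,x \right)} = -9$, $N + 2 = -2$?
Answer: $\frac{897}{1163} \approx 0.77128$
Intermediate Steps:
$N = -4$ ($N = -2 - 2 = -4$)
$d{\left(L \right)} = -5 - 4 L$ ($d{\left(L \right)} = L \left(-4\right) - 5 = - 4 L - 5 = -5 - 4 L$)
$\frac{E{\left(9,-31 \right)} - 3579}{d{\left(-64 \right)} - 4903} = \frac{-9 - 3579}{\left(-5 - -256\right) - 4903} = - \frac{3588}{\left(-5 + 256\right) - 4903} = - \frac{3588}{251 - 4903} = - \frac{3588}{-4652} = \left(-3588\right) \left(- \frac{1}{4652}\right) = \frac{897}{1163}$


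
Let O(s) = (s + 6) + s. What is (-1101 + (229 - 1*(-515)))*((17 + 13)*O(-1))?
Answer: -42840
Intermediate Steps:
O(s) = 6 + 2*s (O(s) = (6 + s) + s = 6 + 2*s)
(-1101 + (229 - 1*(-515)))*((17 + 13)*O(-1)) = (-1101 + (229 - 1*(-515)))*((17 + 13)*(6 + 2*(-1))) = (-1101 + (229 + 515))*(30*(6 - 2)) = (-1101 + 744)*(30*4) = -357*120 = -42840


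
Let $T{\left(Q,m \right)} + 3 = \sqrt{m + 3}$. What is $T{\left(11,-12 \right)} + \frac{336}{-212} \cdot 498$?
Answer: $- \frac{41991}{53} + 3 i \approx -792.28 + 3.0 i$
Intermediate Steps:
$T{\left(Q,m \right)} = -3 + \sqrt{3 + m}$ ($T{\left(Q,m \right)} = -3 + \sqrt{m + 3} = -3 + \sqrt{3 + m}$)
$T{\left(11,-12 \right)} + \frac{336}{-212} \cdot 498 = \left(-3 + \sqrt{3 - 12}\right) + \frac{336}{-212} \cdot 498 = \left(-3 + \sqrt{-9}\right) + 336 \left(- \frac{1}{212}\right) 498 = \left(-3 + 3 i\right) - \frac{41832}{53} = - \frac{41991}{53} + 3 i$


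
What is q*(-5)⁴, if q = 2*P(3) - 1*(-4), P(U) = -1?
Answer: 1250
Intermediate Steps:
q = 2 (q = 2*(-1) - 1*(-4) = -2 + 4 = 2)
q*(-5)⁴ = 2*(-5)⁴ = 2*625 = 1250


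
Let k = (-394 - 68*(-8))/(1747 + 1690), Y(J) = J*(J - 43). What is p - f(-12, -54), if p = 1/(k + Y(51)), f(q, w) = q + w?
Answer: 92564873/1402446 ≈ 66.002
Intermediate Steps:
Y(J) = J*(-43 + J)
k = 150/3437 (k = (-394 + 544)/3437 = 150*(1/3437) = 150/3437 ≈ 0.043643)
p = 3437/1402446 (p = 1/(150/3437 + 51*(-43 + 51)) = 1/(150/3437 + 51*8) = 1/(150/3437 + 408) = 1/(1402446/3437) = 3437/1402446 ≈ 0.0024507)
p - f(-12, -54) = 3437/1402446 - (-12 - 54) = 3437/1402446 - 1*(-66) = 3437/1402446 + 66 = 92564873/1402446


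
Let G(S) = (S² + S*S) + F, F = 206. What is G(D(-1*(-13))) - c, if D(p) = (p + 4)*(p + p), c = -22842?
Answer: 413776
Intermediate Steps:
D(p) = 2*p*(4 + p) (D(p) = (4 + p)*(2*p) = 2*p*(4 + p))
G(S) = 206 + 2*S² (G(S) = (S² + S*S) + 206 = (S² + S²) + 206 = 2*S² + 206 = 206 + 2*S²)
G(D(-1*(-13))) - c = (206 + 2*(2*(-1*(-13))*(4 - 1*(-13)))²) - 1*(-22842) = (206 + 2*(2*13*(4 + 13))²) + 22842 = (206 + 2*(2*13*17)²) + 22842 = (206 + 2*442²) + 22842 = (206 + 2*195364) + 22842 = (206 + 390728) + 22842 = 390934 + 22842 = 413776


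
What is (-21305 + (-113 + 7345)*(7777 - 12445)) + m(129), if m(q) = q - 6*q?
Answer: -33780926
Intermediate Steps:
m(q) = -5*q
(-21305 + (-113 + 7345)*(7777 - 12445)) + m(129) = (-21305 + (-113 + 7345)*(7777 - 12445)) - 5*129 = (-21305 + 7232*(-4668)) - 645 = (-21305 - 33758976) - 645 = -33780281 - 645 = -33780926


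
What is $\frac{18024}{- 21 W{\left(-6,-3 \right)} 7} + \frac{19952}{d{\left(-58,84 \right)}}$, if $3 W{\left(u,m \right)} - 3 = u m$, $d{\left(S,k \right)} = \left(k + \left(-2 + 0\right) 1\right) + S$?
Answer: $\frac{837418}{1029} \approx 813.82$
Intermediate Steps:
$d{\left(S,k \right)} = -2 + S + k$ ($d{\left(S,k \right)} = \left(k - 2\right) + S = \left(-2 + k\right) + S = -2 + S + k$)
$W{\left(u,m \right)} = 1 + \frac{m u}{3}$ ($W{\left(u,m \right)} = 1 + \frac{u m}{3} = 1 + \frac{m u}{3}$)
$\frac{18024}{- 21 W{\left(-6,-3 \right)} 7} + \frac{19952}{d{\left(-58,84 \right)}} = \frac{18024}{- 21 \left(1 + \frac{1}{3} \left(-3\right) \left(-6\right)\right) 7} + \frac{19952}{-2 - 58 + 84} = \frac{18024}{- 21 \left(1 + 6\right) 7} + \frac{19952}{24} = \frac{18024}{\left(-21\right) 7 \cdot 7} + 19952 \cdot \frac{1}{24} = \frac{18024}{\left(-147\right) 7} + \frac{2494}{3} = \frac{18024}{-1029} + \frac{2494}{3} = 18024 \left(- \frac{1}{1029}\right) + \frac{2494}{3} = - \frac{6008}{343} + \frac{2494}{3} = \frac{837418}{1029}$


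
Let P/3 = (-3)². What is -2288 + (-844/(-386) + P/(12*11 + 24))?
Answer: -22938687/10036 ≈ -2285.6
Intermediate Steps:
P = 27 (P = 3*(-3)² = 3*9 = 27)
-2288 + (-844/(-386) + P/(12*11 + 24)) = -2288 + (-844/(-386) + 27/(12*11 + 24)) = -2288 + (-844*(-1/386) + 27/(132 + 24)) = -2288 + (422/193 + 27/156) = -2288 + (422/193 + 27*(1/156)) = -2288 + (422/193 + 9/52) = -2288 + 23681/10036 = -22938687/10036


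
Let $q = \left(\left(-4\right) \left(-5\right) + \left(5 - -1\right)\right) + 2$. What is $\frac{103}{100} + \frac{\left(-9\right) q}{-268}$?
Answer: $\frac{13201}{6700} \approx 1.9703$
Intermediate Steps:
$q = 28$ ($q = \left(20 + \left(5 + 1\right)\right) + 2 = \left(20 + 6\right) + 2 = 26 + 2 = 28$)
$\frac{103}{100} + \frac{\left(-9\right) q}{-268} = \frac{103}{100} + \frac{\left(-9\right) 28}{-268} = 103 \cdot \frac{1}{100} - - \frac{63}{67} = \frac{103}{100} + \frac{63}{67} = \frac{13201}{6700}$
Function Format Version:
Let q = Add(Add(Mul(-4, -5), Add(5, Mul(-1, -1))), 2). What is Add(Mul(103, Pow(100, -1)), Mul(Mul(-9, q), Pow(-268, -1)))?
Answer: Rational(13201, 6700) ≈ 1.9703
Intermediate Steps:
q = 28 (q = Add(Add(20, Add(5, 1)), 2) = Add(Add(20, 6), 2) = Add(26, 2) = 28)
Add(Mul(103, Pow(100, -1)), Mul(Mul(-9, q), Pow(-268, -1))) = Add(Mul(103, Pow(100, -1)), Mul(Mul(-9, 28), Pow(-268, -1))) = Add(Mul(103, Rational(1, 100)), Mul(-252, Rational(-1, 268))) = Add(Rational(103, 100), Rational(63, 67)) = Rational(13201, 6700)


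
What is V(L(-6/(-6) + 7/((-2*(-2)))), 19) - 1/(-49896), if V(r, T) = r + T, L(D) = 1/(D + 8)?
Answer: 40964659/2145528 ≈ 19.093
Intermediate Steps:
L(D) = 1/(8 + D)
V(r, T) = T + r
V(L(-6/(-6) + 7/((-2*(-2)))), 19) - 1/(-49896) = (19 + 1/(8 + (-6/(-6) + 7/((-2*(-2)))))) - 1/(-49896) = (19 + 1/(8 + (-6*(-⅙) + 7/4))) - 1*(-1/49896) = (19 + 1/(8 + (1 + 7*(¼)))) + 1/49896 = (19 + 1/(8 + (1 + 7/4))) + 1/49896 = (19 + 1/(8 + 11/4)) + 1/49896 = (19 + 1/(43/4)) + 1/49896 = (19 + 4/43) + 1/49896 = 821/43 + 1/49896 = 40964659/2145528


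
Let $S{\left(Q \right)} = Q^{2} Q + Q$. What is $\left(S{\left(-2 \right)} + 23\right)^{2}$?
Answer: $169$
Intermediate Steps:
$S{\left(Q \right)} = Q + Q^{3}$ ($S{\left(Q \right)} = Q^{3} + Q = Q + Q^{3}$)
$\left(S{\left(-2 \right)} + 23\right)^{2} = \left(\left(-2 + \left(-2\right)^{3}\right) + 23\right)^{2} = \left(\left(-2 - 8\right) + 23\right)^{2} = \left(-10 + 23\right)^{2} = 13^{2} = 169$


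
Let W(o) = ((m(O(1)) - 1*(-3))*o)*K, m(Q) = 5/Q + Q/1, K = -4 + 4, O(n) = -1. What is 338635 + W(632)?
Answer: 338635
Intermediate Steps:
K = 0
m(Q) = Q + 5/Q (m(Q) = 5/Q + Q*1 = 5/Q + Q = Q + 5/Q)
W(o) = 0 (W(o) = (((-1 + 5/(-1)) - 1*(-3))*o)*0 = (((-1 + 5*(-1)) + 3)*o)*0 = (((-1 - 5) + 3)*o)*0 = ((-6 + 3)*o)*0 = -3*o*0 = 0)
338635 + W(632) = 338635 + 0 = 338635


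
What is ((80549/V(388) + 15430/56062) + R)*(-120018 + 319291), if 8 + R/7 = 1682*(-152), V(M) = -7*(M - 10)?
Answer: -3778917226816910887/10595718 ≈ -3.5665e+11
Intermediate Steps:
V(M) = 70 - 7*M (V(M) = -7*(-10 + M) = 70 - 7*M)
R = -1789704 (R = -56 + 7*(1682*(-152)) = -56 + 7*(-255664) = -56 - 1789648 = -1789704)
((80549/V(388) + 15430/56062) + R)*(-120018 + 319291) = ((80549/(70 - 7*388) + 15430/56062) - 1789704)*(-120018 + 319291) = ((80549/(70 - 2716) + 15430*(1/56062)) - 1789704)*199273 = ((80549/(-2646) + 7715/28031) - 1789704)*199273 = ((80549*(-1/2646) + 7715/28031) - 1789704)*199273 = ((-11507/378 + 7715/28031) - 1789704)*199273 = (-319636447/10595718 - 1789704)*199273 = -18963518523919/10595718*199273 = -3778917226816910887/10595718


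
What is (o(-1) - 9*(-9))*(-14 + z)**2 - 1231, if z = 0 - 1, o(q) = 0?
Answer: 16994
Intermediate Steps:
z = -1
(o(-1) - 9*(-9))*(-14 + z)**2 - 1231 = (0 - 9*(-9))*(-14 - 1)**2 - 1231 = (0 + 81)*(-15)**2 - 1231 = 81*225 - 1231 = 18225 - 1231 = 16994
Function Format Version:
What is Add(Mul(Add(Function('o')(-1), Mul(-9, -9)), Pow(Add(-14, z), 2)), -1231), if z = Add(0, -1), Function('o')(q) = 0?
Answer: 16994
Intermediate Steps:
z = -1
Add(Mul(Add(Function('o')(-1), Mul(-9, -9)), Pow(Add(-14, z), 2)), -1231) = Add(Mul(Add(0, Mul(-9, -9)), Pow(Add(-14, -1), 2)), -1231) = Add(Mul(Add(0, 81), Pow(-15, 2)), -1231) = Add(Mul(81, 225), -1231) = Add(18225, -1231) = 16994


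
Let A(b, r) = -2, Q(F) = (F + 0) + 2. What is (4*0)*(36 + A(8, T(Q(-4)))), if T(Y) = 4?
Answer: 0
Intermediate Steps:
Q(F) = 2 + F (Q(F) = F + 2 = 2 + F)
(4*0)*(36 + A(8, T(Q(-4)))) = (4*0)*(36 - 2) = 0*34 = 0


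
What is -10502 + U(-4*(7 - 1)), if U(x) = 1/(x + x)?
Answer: -504097/48 ≈ -10502.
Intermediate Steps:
U(x) = 1/(2*x)
-10502 + U(-4*(7 - 1)) = -10502 + 1/(2*((-4*(7 - 1)))) = -10502 + 1/(2*((-4*6))) = -10502 + (1/2)/(-24) = -10502 + (1/2)*(-1/24) = -10502 - 1/48 = -504097/48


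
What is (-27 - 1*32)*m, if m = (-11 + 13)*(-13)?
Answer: 1534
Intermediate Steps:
m = -26 (m = 2*(-13) = -26)
(-27 - 1*32)*m = (-27 - 1*32)*(-26) = (-27 - 32)*(-26) = -59*(-26) = 1534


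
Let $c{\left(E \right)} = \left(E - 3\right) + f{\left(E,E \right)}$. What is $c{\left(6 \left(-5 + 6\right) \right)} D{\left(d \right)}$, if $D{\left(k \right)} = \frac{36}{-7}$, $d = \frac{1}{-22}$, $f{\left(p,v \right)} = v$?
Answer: $- \frac{324}{7} \approx -46.286$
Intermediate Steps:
$c{\left(E \right)} = -3 + 2 E$ ($c{\left(E \right)} = \left(E - 3\right) + E = \left(-3 + E\right) + E = -3 + 2 E$)
$d = - \frac{1}{22} \approx -0.045455$
$D{\left(k \right)} = - \frac{36}{7}$ ($D{\left(k \right)} = 36 \left(- \frac{1}{7}\right) = - \frac{36}{7}$)
$c{\left(6 \left(-5 + 6\right) \right)} D{\left(d \right)} = \left(-3 + 2 \cdot 6 \left(-5 + 6\right)\right) \left(- \frac{36}{7}\right) = \left(-3 + 2 \cdot 6 \cdot 1\right) \left(- \frac{36}{7}\right) = \left(-3 + 2 \cdot 6\right) \left(- \frac{36}{7}\right) = \left(-3 + 12\right) \left(- \frac{36}{7}\right) = 9 \left(- \frac{36}{7}\right) = - \frac{324}{7}$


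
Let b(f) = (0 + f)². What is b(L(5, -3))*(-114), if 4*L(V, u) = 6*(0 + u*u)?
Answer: -41553/2 ≈ -20777.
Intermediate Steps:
L(V, u) = 3*u²/2 (L(V, u) = (6*(0 + u*u))/4 = (6*(0 + u²))/4 = (6*u²)/4 = 3*u²/2)
b(f) = f²
b(L(5, -3))*(-114) = ((3/2)*(-3)²)²*(-114) = ((3/2)*9)²*(-114) = (27/2)²*(-114) = (729/4)*(-114) = -41553/2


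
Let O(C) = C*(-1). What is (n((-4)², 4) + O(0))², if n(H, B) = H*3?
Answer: 2304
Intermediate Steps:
n(H, B) = 3*H
O(C) = -C
(n((-4)², 4) + O(0))² = (3*(-4)² - 1*0)² = (3*16 + 0)² = (48 + 0)² = 48² = 2304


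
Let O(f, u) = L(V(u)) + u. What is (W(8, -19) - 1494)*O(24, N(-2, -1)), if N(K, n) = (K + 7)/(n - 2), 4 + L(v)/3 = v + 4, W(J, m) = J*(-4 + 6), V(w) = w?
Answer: 29560/3 ≈ 9853.3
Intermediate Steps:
W(J, m) = 2*J (W(J, m) = J*2 = 2*J)
L(v) = 3*v (L(v) = -12 + 3*(v + 4) = -12 + 3*(4 + v) = -12 + (12 + 3*v) = 3*v)
N(K, n) = (7 + K)/(-2 + n)
O(f, u) = 4*u (O(f, u) = 3*u + u = 4*u)
(W(8, -19) - 1494)*O(24, N(-2, -1)) = (2*8 - 1494)*(4*((7 - 2)/(-2 - 1))) = (16 - 1494)*(4*(5/(-3))) = -5912*(-⅓*5) = -5912*(-5)/3 = -1478*(-20/3) = 29560/3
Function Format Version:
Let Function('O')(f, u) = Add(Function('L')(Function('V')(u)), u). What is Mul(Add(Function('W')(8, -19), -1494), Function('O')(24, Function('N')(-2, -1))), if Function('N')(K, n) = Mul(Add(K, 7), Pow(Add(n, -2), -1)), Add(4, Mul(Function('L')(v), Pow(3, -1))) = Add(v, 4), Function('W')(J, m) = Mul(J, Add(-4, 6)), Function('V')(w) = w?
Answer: Rational(29560, 3) ≈ 9853.3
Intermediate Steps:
Function('W')(J, m) = Mul(2, J) (Function('W')(J, m) = Mul(J, 2) = Mul(2, J))
Function('L')(v) = Mul(3, v) (Function('L')(v) = Add(-12, Mul(3, Add(v, 4))) = Add(-12, Mul(3, Add(4, v))) = Add(-12, Add(12, Mul(3, v))) = Mul(3, v))
Function('N')(K, n) = Mul(Pow(Add(-2, n), -1), Add(7, K)) (Function('N')(K, n) = Mul(Add(7, K), Pow(Add(-2, n), -1)) = Mul(Pow(Add(-2, n), -1), Add(7, K)))
Function('O')(f, u) = Mul(4, u) (Function('O')(f, u) = Add(Mul(3, u), u) = Mul(4, u))
Mul(Add(Function('W')(8, -19), -1494), Function('O')(24, Function('N')(-2, -1))) = Mul(Add(Mul(2, 8), -1494), Mul(4, Mul(Pow(Add(-2, -1), -1), Add(7, -2)))) = Mul(Add(16, -1494), Mul(4, Mul(Pow(-3, -1), 5))) = Mul(-1478, Mul(4, Mul(Rational(-1, 3), 5))) = Mul(-1478, Mul(4, Rational(-5, 3))) = Mul(-1478, Rational(-20, 3)) = Rational(29560, 3)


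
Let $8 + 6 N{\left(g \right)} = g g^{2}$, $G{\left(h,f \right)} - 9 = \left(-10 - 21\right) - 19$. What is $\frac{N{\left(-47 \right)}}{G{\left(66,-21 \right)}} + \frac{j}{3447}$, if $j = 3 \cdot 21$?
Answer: $\frac{39768995}{94218} \approx 422.1$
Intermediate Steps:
$G{\left(h,f \right)} = -41$ ($G{\left(h,f \right)} = 9 - 50 = -41$)
$j = 63$
$N{\left(g \right)} = - \frac{4}{3} + \frac{g^{3}}{6}$ ($N{\left(g \right)} = - \frac{4}{3} + \frac{g g^{2}}{6} = - \frac{4}{3} + \frac{g^{3}}{6}$)
$\frac{N{\left(-47 \right)}}{G{\left(66,-21 \right)}} + \frac{j}{3447} = \frac{- \frac{4}{3} + \frac{\left(-47\right)^{3}}{6}}{-41} + \frac{63}{3447} = \left(- \frac{4}{3} + \frac{1}{6} \left(-103823\right)\right) \left(- \frac{1}{41}\right) + 63 \cdot \frac{1}{3447} = \left(- \frac{4}{3} - \frac{103823}{6}\right) \left(- \frac{1}{41}\right) + \frac{7}{383} = \left(- \frac{103831}{6}\right) \left(- \frac{1}{41}\right) + \frac{7}{383} = \frac{103831}{246} + \frac{7}{383} = \frac{39768995}{94218}$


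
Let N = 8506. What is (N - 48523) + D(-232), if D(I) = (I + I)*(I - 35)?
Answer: 83871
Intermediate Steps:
D(I) = 2*I*(-35 + I) (D(I) = (2*I)*(-35 + I) = 2*I*(-35 + I))
(N - 48523) + D(-232) = (8506 - 48523) + 2*(-232)*(-35 - 232) = -40017 + 2*(-232)*(-267) = -40017 + 123888 = 83871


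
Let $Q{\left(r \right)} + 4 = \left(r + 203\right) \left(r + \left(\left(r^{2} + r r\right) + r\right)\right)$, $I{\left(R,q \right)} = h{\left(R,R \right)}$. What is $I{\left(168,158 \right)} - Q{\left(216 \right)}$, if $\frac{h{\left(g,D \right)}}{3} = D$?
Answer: $-39278228$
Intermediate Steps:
$h{\left(g,D \right)} = 3 D$
$I{\left(R,q \right)} = 3 R$
$Q{\left(r \right)} = -4 + \left(203 + r\right) \left(2 r + 2 r^{2}\right)$ ($Q{\left(r \right)} = -4 + \left(r + 203\right) \left(r + \left(\left(r^{2} + r r\right) + r\right)\right) = -4 + \left(203 + r\right) \left(r + \left(\left(r^{2} + r^{2}\right) + r\right)\right) = -4 + \left(203 + r\right) \left(r + \left(2 r^{2} + r\right)\right) = -4 + \left(203 + r\right) \left(r + \left(r + 2 r^{2}\right)\right) = -4 + \left(203 + r\right) \left(2 r + 2 r^{2}\right)$)
$I{\left(168,158 \right)} - Q{\left(216 \right)} = 3 \cdot 168 - \left(-4 + 2 \cdot 216^{3} + 406 \cdot 216 + 408 \cdot 216^{2}\right) = 504 - \left(-4 + 2 \cdot 10077696 + 87696 + 408 \cdot 46656\right) = 504 - \left(-4 + 20155392 + 87696 + 19035648\right) = 504 - 39278732 = -39278228$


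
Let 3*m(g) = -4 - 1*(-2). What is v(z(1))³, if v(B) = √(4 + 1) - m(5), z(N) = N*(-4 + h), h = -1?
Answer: 278/27 + 19*√5/3 ≈ 24.458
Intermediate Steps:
z(N) = -5*N (z(N) = N*(-4 - 1) = N*(-5) = -5*N)
m(g) = -⅔ (m(g) = (-4 - 1*(-2))/3 = (-4 + 2)/3 = (⅓)*(-2) = -⅔)
v(B) = ⅔ + √5 (v(B) = √(4 + 1) - 1*(-⅔) = √5 + ⅔ = ⅔ + √5)
v(z(1))³ = (⅔ + √5)³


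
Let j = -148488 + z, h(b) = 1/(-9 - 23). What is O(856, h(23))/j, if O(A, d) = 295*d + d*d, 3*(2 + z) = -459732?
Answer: 9439/308975616 ≈ 3.0549e-5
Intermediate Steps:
h(b) = -1/32 (h(b) = 1/(-32) = -1/32)
z = -153246 (z = -2 + (1/3)*(-459732) = -2 - 153244 = -153246)
O(A, d) = d**2 + 295*d (O(A, d) = 295*d + d**2 = d**2 + 295*d)
j = -301734 (j = -148488 - 153246 = -301734)
O(856, h(23))/j = -(295 - 1/32)/32/(-301734) = -1/32*9439/32*(-1/301734) = -9439/1024*(-1/301734) = 9439/308975616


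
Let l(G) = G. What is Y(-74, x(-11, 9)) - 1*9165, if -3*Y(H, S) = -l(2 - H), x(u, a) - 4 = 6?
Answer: -27419/3 ≈ -9139.7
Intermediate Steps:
x(u, a) = 10 (x(u, a) = 4 + 6 = 10)
Y(H, S) = 2/3 - H/3 (Y(H, S) = -(-1)*(2 - H)/3 = -(-2 + H)/3 = 2/3 - H/3)
Y(-74, x(-11, 9)) - 1*9165 = (2/3 - 1/3*(-74)) - 1*9165 = (2/3 + 74/3) - 9165 = 76/3 - 9165 = -27419/3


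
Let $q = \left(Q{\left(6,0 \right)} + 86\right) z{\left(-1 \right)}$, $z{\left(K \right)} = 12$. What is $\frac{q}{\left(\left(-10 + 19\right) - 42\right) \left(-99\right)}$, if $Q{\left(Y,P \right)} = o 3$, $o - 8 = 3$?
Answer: $\frac{476}{1089} \approx 0.4371$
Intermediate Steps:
$o = 11$ ($o = 8 + 3 = 11$)
$Q{\left(Y,P \right)} = 33$ ($Q{\left(Y,P \right)} = 11 \cdot 3 = 33$)
$q = 1428$ ($q = \left(33 + 86\right) 12 = 119 \cdot 12 = 1428$)
$\frac{q}{\left(\left(-10 + 19\right) - 42\right) \left(-99\right)} = \frac{1428}{\left(\left(-10 + 19\right) - 42\right) \left(-99\right)} = \frac{1428}{\left(9 - 42\right) \left(-99\right)} = \frac{1428}{\left(-33\right) \left(-99\right)} = \frac{1428}{3267} = 1428 \cdot \frac{1}{3267} = \frac{476}{1089}$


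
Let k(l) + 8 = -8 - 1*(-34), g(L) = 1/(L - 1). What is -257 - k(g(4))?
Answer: -275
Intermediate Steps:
g(L) = 1/(-1 + L)
k(l) = 18 (k(l) = -8 + (-8 - 1*(-34)) = -8 + (-8 + 34) = -8 + 26 = 18)
-257 - k(g(4)) = -257 - 1*18 = -257 - 18 = -275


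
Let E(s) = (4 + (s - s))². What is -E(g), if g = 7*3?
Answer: -16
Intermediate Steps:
g = 21
E(s) = 16 (E(s) = (4 + 0)² = 4² = 16)
-E(g) = -1*16 = -16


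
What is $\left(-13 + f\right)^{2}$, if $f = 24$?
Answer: $121$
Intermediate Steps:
$\left(-13 + f\right)^{2} = \left(-13 + 24\right)^{2} = 11^{2} = 121$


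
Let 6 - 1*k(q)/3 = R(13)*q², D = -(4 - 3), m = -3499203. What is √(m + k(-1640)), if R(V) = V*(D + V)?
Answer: I*√1262231985 ≈ 35528.0*I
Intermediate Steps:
D = -1 (D = -1*1 = -1)
R(V) = V*(-1 + V)
k(q) = 18 - 468*q² (k(q) = 18 - 3*13*(-1 + 13)*q² = 18 - 3*13*12*q² = 18 - 468*q²)
√(m + k(-1640)) = √(-3499203 + (18 - 468*(-1640)²)) = √(-3499203 + (18 - 468*2689600)) = √(-3499203 + (18 - 1258732800)) = √(-3499203 - 1258732782) = √(-1262231985) = I*√1262231985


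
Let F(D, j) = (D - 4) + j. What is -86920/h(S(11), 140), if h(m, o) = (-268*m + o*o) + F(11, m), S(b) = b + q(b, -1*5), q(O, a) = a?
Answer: -17384/3601 ≈ -4.8275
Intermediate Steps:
F(D, j) = -4 + D + j (F(D, j) = (-4 + D) + j = -4 + D + j)
S(b) = -5 + b (S(b) = b - 1*5 = b - 5 = -5 + b)
h(m, o) = 7 + o² - 267*m (h(m, o) = (-268*m + o*o) + (-4 + 11 + m) = (-268*m + o²) + (7 + m) = (o² - 268*m) + (7 + m) = 7 + o² - 267*m)
-86920/h(S(11), 140) = -86920/(7 + 140² - 267*(-5 + 11)) = -86920/(7 + 19600 - 267*6) = -86920/(7 + 19600 - 1602) = -86920/18005 = -86920*1/18005 = -17384/3601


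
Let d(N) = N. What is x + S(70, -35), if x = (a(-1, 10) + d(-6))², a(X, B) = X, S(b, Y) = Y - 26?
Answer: -12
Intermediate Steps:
S(b, Y) = -26 + Y
x = 49 (x = (-1 - 6)² = (-7)² = 49)
x + S(70, -35) = 49 + (-26 - 35) = 49 - 61 = -12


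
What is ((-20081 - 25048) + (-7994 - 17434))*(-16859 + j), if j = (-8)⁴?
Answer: 900518991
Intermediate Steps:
j = 4096
((-20081 - 25048) + (-7994 - 17434))*(-16859 + j) = ((-20081 - 25048) + (-7994 - 17434))*(-16859 + 4096) = (-45129 - 25428)*(-12763) = -70557*(-12763) = 900518991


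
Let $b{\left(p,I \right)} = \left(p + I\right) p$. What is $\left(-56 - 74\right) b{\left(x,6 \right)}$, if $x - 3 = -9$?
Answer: $0$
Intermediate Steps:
$x = -6$ ($x = 3 - 9 = -6$)
$b{\left(p,I \right)} = p \left(I + p\right)$ ($b{\left(p,I \right)} = \left(I + p\right) p = p \left(I + p\right)$)
$\left(-56 - 74\right) b{\left(x,6 \right)} = \left(-56 - 74\right) \left(- 6 \left(6 - 6\right)\right) = - 130 \left(\left(-6\right) 0\right) = \left(-130\right) 0 = 0$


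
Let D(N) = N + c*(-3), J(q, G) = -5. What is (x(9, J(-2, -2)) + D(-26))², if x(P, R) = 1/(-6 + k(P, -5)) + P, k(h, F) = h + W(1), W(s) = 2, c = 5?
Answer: 25281/25 ≈ 1011.2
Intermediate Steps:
k(h, F) = 2 + h (k(h, F) = h + 2 = 2 + h)
D(N) = -15 + N (D(N) = N + 5*(-3) = N - 15 = -15 + N)
x(P, R) = P + 1/(-4 + P) (x(P, R) = 1/(-6 + (2 + P)) + P = 1/(-4 + P) + P = P + 1/(-4 + P))
(x(9, J(-2, -2)) + D(-26))² = ((1 + 9² - 4*9)/(-4 + 9) + (-15 - 26))² = ((1 + 81 - 36)/5 - 41)² = ((⅕)*46 - 41)² = (46/5 - 41)² = (-159/5)² = 25281/25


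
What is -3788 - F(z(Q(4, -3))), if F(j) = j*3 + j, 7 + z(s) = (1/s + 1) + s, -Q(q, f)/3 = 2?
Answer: -11218/3 ≈ -3739.3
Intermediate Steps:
Q(q, f) = -6 (Q(q, f) = -3*2 = -6)
z(s) = -6 + s + 1/s (z(s) = -7 + ((1/s + 1) + s) = -7 + ((1 + 1/s) + s) = -7 + (1 + s + 1/s) = -6 + s + 1/s)
F(j) = 4*j (F(j) = 3*j + j = 4*j)
-3788 - F(z(Q(4, -3))) = -3788 - 4*(-6 - 6 + 1/(-6)) = -3788 - 4*(-6 - 6 - 1/6) = -3788 - 4*(-73)/6 = -3788 - 1*(-146/3) = -3788 + 146/3 = -11218/3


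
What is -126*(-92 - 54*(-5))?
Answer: -22428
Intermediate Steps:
-126*(-92 - 54*(-5)) = -126*(-92 + 270) = -126*178 = -22428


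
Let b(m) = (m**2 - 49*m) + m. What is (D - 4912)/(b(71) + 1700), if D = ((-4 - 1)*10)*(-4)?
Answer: -4712/3333 ≈ -1.4137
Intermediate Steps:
D = 200 (D = -5*10*(-4) = -50*(-4) = 200)
b(m) = m**2 - 48*m
(D - 4912)/(b(71) + 1700) = (200 - 4912)/(71*(-48 + 71) + 1700) = -4712/(71*23 + 1700) = -4712/(1633 + 1700) = -4712/3333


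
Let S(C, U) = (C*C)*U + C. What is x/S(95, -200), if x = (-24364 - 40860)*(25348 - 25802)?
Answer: -29611696/1804905 ≈ -16.406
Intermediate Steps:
S(C, U) = C + U*C**2 (S(C, U) = C**2*U + C = U*C**2 + C = C + U*C**2)
x = 29611696 (x = -65224*(-454) = 29611696)
x/S(95, -200) = 29611696/((95*(1 + 95*(-200)))) = 29611696/((95*(1 - 19000))) = 29611696/((95*(-18999))) = 29611696/(-1804905) = 29611696*(-1/1804905) = -29611696/1804905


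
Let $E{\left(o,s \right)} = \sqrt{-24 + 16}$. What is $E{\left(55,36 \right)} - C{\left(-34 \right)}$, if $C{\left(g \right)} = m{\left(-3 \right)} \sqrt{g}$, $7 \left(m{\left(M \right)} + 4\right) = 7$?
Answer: $i \left(2 \sqrt{2} + 3 \sqrt{34}\right) \approx 20.321 i$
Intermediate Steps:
$m{\left(M \right)} = -3$ ($m{\left(M \right)} = -4 + \frac{1}{7} \cdot 7 = -4 + 1 = -3$)
$E{\left(o,s \right)} = 2 i \sqrt{2}$ ($E{\left(o,s \right)} = \sqrt{-8} = 2 i \sqrt{2}$)
$C{\left(g \right)} = - 3 \sqrt{g}$
$E{\left(55,36 \right)} - C{\left(-34 \right)} = 2 i \sqrt{2} - - 3 \sqrt{-34} = 2 i \sqrt{2} - - 3 i \sqrt{34} = 2 i \sqrt{2} + 3 i \sqrt{34}$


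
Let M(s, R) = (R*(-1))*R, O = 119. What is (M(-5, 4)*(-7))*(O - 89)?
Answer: 3360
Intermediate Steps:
M(s, R) = -R² (M(s, R) = (-R)*R = -R²)
(M(-5, 4)*(-7))*(O - 89) = (-1*4²*(-7))*(119 - 89) = (-1*16*(-7))*30 = -16*(-7)*30 = 112*30 = 3360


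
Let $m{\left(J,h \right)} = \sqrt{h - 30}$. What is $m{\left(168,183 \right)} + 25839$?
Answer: $25839 + 3 \sqrt{17} \approx 25851.0$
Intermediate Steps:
$m{\left(J,h \right)} = \sqrt{-30 + h}$
$m{\left(168,183 \right)} + 25839 = \sqrt{-30 + 183} + 25839 = \sqrt{153} + 25839 = 3 \sqrt{17} + 25839 = 25839 + 3 \sqrt{17}$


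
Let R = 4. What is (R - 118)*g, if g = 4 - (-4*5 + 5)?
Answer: -2166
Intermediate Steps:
g = 19 (g = 4 - (-20 + 5) = 4 - 1*(-15) = 4 + 15 = 19)
(R - 118)*g = (4 - 118)*19 = -114*19 = -2166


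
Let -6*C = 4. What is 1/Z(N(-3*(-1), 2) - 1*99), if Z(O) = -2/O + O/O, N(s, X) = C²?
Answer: 887/905 ≈ 0.98011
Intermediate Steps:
C = -⅔ (C = -⅙*4 = -⅔ ≈ -0.66667)
N(s, X) = 4/9 (N(s, X) = (-⅔)² = 4/9)
Z(O) = 1 - 2/O (Z(O) = -2/O + 1 = 1 - 2/O)
1/Z(N(-3*(-1), 2) - 1*99) = 1/((-2 + (4/9 - 1*99))/(4/9 - 1*99)) = 1/((-2 + (4/9 - 99))/(4/9 - 99)) = 1/((-2 - 887/9)/(-887/9)) = 1/(-9/887*(-905/9)) = 1/(905/887) = 887/905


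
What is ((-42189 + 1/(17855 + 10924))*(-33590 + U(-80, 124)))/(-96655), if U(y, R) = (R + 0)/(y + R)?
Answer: -209128818666/14264791 ≈ -14660.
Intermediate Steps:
U(y, R) = R/(R + y)
((-42189 + 1/(17855 + 10924))*(-33590 + U(-80, 124)))/(-96655) = ((-42189 + 1/(17855 + 10924))*(-33590 + 124/(124 - 80)))/(-96655) = ((-42189 + 1/28779)*(-33590 + 124/44))*(-1/96655) = ((-42189 + 1/28779)*(-33590 + 124*(1/44)))*(-1/96655) = -1214157230*(-33590 + 31/11)/28779*(-1/96655) = -1214157230/28779*(-369459/11)*(-1/96655) = (13593373213290/9593)*(-1/96655) = -209128818666/14264791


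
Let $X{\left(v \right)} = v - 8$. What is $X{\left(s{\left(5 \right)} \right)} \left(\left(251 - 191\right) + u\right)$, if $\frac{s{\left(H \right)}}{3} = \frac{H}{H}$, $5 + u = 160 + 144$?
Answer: $-1795$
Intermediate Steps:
$u = 299$ ($u = -5 + \left(160 + 144\right) = -5 + 304 = 299$)
$s{\left(H \right)} = 3$ ($s{\left(H \right)} = 3 \frac{H}{H} = 3 \cdot 1 = 3$)
$X{\left(v \right)} = -8 + v$
$X{\left(s{\left(5 \right)} \right)} \left(\left(251 - 191\right) + u\right) = \left(-8 + 3\right) \left(\left(251 - 191\right) + 299\right) = - 5 \left(60 + 299\right) = \left(-5\right) 359 = -1795$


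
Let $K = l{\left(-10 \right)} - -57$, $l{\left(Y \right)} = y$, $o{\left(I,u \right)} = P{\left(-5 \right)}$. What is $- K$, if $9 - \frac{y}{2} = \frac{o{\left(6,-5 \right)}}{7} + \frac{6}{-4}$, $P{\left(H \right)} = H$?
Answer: $- \frac{556}{7} \approx -79.429$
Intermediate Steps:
$o{\left(I,u \right)} = -5$
$y = \frac{157}{7}$ ($y = 18 - 2 \left(- \frac{5}{7} + \frac{6}{-4}\right) = 18 - 2 \left(\left(-5\right) \frac{1}{7} + 6 \left(- \frac{1}{4}\right)\right) = 18 - 2 \left(- \frac{5}{7} - \frac{3}{2}\right) = 18 - - \frac{31}{7} = 18 + \frac{31}{7} = \frac{157}{7} \approx 22.429$)
$l{\left(Y \right)} = \frac{157}{7}$
$K = \frac{556}{7}$ ($K = \frac{157}{7} - -57 = \frac{157}{7} + 57 = \frac{556}{7} \approx 79.429$)
$- K = \left(-1\right) \frac{556}{7} = - \frac{556}{7}$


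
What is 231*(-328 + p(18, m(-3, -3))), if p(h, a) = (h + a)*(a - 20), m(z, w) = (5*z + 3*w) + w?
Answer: 21945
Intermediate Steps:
m(z, w) = 4*w + 5*z (m(z, w) = (3*w + 5*z) + w = 4*w + 5*z)
p(h, a) = (-20 + a)*(a + h) (p(h, a) = (a + h)*(-20 + a) = (-20 + a)*(a + h))
231*(-328 + p(18, m(-3, -3))) = 231*(-328 + ((4*(-3) + 5*(-3))**2 - 20*(4*(-3) + 5*(-3)) - 20*18 + (4*(-3) + 5*(-3))*18)) = 231*(-328 + ((-12 - 15)**2 - 20*(-12 - 15) - 360 + (-12 - 15)*18)) = 231*(-328 + ((-27)**2 - 20*(-27) - 360 - 27*18)) = 231*(-328 + (729 + 540 - 360 - 486)) = 231*(-328 + 423) = 231*95 = 21945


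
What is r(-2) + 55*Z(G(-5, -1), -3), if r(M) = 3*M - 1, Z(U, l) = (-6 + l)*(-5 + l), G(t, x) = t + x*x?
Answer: 3953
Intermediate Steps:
G(t, x) = t + x**2
r(M) = -1 + 3*M
r(-2) + 55*Z(G(-5, -1), -3) = (-1 + 3*(-2)) + 55*(30 + (-3)**2 - 11*(-3)) = (-1 - 6) + 55*(30 + 9 + 33) = -7 + 55*72 = -7 + 3960 = 3953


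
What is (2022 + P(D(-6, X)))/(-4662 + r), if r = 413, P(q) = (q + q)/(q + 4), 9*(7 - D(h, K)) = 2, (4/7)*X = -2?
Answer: -196256/412153 ≈ -0.47617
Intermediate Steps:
X = -7/2 (X = (7/4)*(-2) = -7/2 ≈ -3.5000)
D(h, K) = 61/9 (D(h, K) = 7 - ⅑*2 = 7 - 2/9 = 61/9)
P(q) = 2*q/(4 + q) (P(q) = (2*q)/(4 + q) = 2*q/(4 + q))
(2022 + P(D(-6, X)))/(-4662 + r) = (2022 + 2*(61/9)/(4 + 61/9))/(-4662 + 413) = (2022 + 2*(61/9)/(97/9))/(-4249) = (2022 + 2*(61/9)*(9/97))*(-1/4249) = (2022 + 122/97)*(-1/4249) = (196256/97)*(-1/4249) = -196256/412153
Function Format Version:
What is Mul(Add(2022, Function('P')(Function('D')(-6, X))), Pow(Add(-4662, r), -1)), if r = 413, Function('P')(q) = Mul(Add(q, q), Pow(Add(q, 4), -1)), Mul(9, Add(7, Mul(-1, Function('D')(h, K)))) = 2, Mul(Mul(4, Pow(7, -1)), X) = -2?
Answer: Rational(-196256, 412153) ≈ -0.47617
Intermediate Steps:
X = Rational(-7, 2) (X = Mul(Rational(7, 4), -2) = Rational(-7, 2) ≈ -3.5000)
Function('D')(h, K) = Rational(61, 9) (Function('D')(h, K) = Add(7, Mul(Rational(-1, 9), 2)) = Add(7, Rational(-2, 9)) = Rational(61, 9))
Function('P')(q) = Mul(2, q, Pow(Add(4, q), -1)) (Function('P')(q) = Mul(Mul(2, q), Pow(Add(4, q), -1)) = Mul(2, q, Pow(Add(4, q), -1)))
Mul(Add(2022, Function('P')(Function('D')(-6, X))), Pow(Add(-4662, r), -1)) = Mul(Add(2022, Mul(2, Rational(61, 9), Pow(Add(4, Rational(61, 9)), -1))), Pow(Add(-4662, 413), -1)) = Mul(Add(2022, Mul(2, Rational(61, 9), Pow(Rational(97, 9), -1))), Pow(-4249, -1)) = Mul(Add(2022, Mul(2, Rational(61, 9), Rational(9, 97))), Rational(-1, 4249)) = Mul(Add(2022, Rational(122, 97)), Rational(-1, 4249)) = Mul(Rational(196256, 97), Rational(-1, 4249)) = Rational(-196256, 412153)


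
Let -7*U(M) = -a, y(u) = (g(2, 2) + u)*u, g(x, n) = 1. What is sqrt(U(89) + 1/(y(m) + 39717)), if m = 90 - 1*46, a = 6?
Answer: sqrt(8113879459)/97293 ≈ 0.92583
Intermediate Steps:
m = 44 (m = 90 - 46 = 44)
y(u) = u*(1 + u) (y(u) = (1 + u)*u = u*(1 + u))
U(M) = 6/7 (U(M) = -(-1)*6/7 = -1/7*(-6) = 6/7)
sqrt(U(89) + 1/(y(m) + 39717)) = sqrt(6/7 + 1/(44*(1 + 44) + 39717)) = sqrt(6/7 + 1/(44*45 + 39717)) = sqrt(6/7 + 1/(1980 + 39717)) = sqrt(6/7 + 1/41697) = sqrt(250189/291879) = sqrt(8113879459)/97293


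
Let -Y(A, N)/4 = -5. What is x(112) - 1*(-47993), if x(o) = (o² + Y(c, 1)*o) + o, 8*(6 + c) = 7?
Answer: 62889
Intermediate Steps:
c = -41/8 (c = -6 + (⅛)*7 = -6 + 7/8 = -41/8 ≈ -5.1250)
Y(A, N) = 20 (Y(A, N) = -4*(-5) = 20)
x(o) = o² + 21*o (x(o) = (o² + 20*o) + o = o² + 21*o)
x(112) - 1*(-47993) = 112*(21 + 112) - 1*(-47993) = 112*133 + 47993 = 14896 + 47993 = 62889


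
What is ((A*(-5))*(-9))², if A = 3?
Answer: 18225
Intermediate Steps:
((A*(-5))*(-9))² = ((3*(-5))*(-9))² = (-15*(-9))² = 135² = 18225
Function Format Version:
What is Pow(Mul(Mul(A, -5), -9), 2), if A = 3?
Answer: 18225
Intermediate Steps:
Pow(Mul(Mul(A, -5), -9), 2) = Pow(Mul(Mul(3, -5), -9), 2) = Pow(Mul(-15, -9), 2) = Pow(135, 2) = 18225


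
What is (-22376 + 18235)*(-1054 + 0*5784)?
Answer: 4364614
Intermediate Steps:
(-22376 + 18235)*(-1054 + 0*5784) = -4141*(-1054 + 0) = -4141*(-1054) = 4364614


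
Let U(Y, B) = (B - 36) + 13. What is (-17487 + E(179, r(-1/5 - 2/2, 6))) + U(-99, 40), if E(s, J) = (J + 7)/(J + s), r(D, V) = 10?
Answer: -3301813/189 ≈ -17470.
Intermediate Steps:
U(Y, B) = -23 + B (U(Y, B) = (-36 + B) + 13 = -23 + B)
E(s, J) = (7 + J)/(J + s)
(-17487 + E(179, r(-1/5 - 2/2, 6))) + U(-99, 40) = (-17487 + (7 + 10)/(10 + 179)) + (-23 + 40) = (-17487 + 17/189) + 17 = -3305026/189 + 17 = -3301813/189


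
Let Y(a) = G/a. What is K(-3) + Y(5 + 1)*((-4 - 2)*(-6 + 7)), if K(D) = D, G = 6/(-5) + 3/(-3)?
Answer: -⅘ ≈ -0.80000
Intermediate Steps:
G = -11/5 (G = 6*(-⅕) + 3*(-⅓) = -6/5 - 1 = -11/5 ≈ -2.2000)
Y(a) = -11/(5*a)
K(-3) + Y(5 + 1)*((-4 - 2)*(-6 + 7)) = -3 + (-11/(5*(5 + 1)))*((-4 - 2)*(-6 + 7)) = -3 + (-11/5/6)*(-6*1) = -3 - 11/5*⅙*(-6) = -3 - 11/30*(-6) = -3 + 11/5 = -⅘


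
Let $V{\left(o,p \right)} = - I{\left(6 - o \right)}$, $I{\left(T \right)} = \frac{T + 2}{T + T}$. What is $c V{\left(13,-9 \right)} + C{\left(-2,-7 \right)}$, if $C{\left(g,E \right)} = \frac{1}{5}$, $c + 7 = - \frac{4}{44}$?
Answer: $\frac{1052}{385} \approx 2.7325$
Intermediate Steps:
$c = - \frac{78}{11}$ ($c = -7 - \frac{4}{44} = -7 - \frac{1}{11} = - \frac{78}{11} \approx -7.0909$)
$C{\left(g,E \right)} = \frac{1}{5}$
$I{\left(T \right)} = \frac{2 + T}{2 T}$
$V{\left(o,p \right)} = - \frac{8 - o}{2 \left(6 - o\right)}$ ($V{\left(o,p \right)} = - \frac{2 - \left(-6 + o\right)}{2 \left(6 - o\right)} = - \frac{8 - o}{2 \left(6 - o\right)}$)
$c V{\left(13,-9 \right)} + C{\left(-2,-7 \right)} = - \frac{78 \frac{8 - 13}{2 \left(-6 + 13\right)}}{11} + \frac{1}{5} = - \frac{78 \frac{8 - 13}{2 \cdot 7}}{11} + \frac{1}{5} = - \frac{78 \cdot \frac{1}{2} \cdot \frac{1}{7} \left(-5\right)}{11} + \frac{1}{5} = \left(- \frac{78}{11}\right) \left(- \frac{5}{14}\right) + \frac{1}{5} = \frac{195}{77} + \frac{1}{5} = \frac{1052}{385}$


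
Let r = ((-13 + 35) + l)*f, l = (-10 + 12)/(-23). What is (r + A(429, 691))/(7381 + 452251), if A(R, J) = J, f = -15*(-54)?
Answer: 424133/10571536 ≈ 0.040120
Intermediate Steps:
f = 810
l = -2/23 (l = 2*(-1/23) = -2/23 ≈ -0.086957)
r = 408240/23 (r = ((-13 + 35) - 2/23)*810 = (22 - 2/23)*810 = (504/23)*810 = 408240/23 ≈ 17750.)
(r + A(429, 691))/(7381 + 452251) = (408240/23 + 691)/(7381 + 452251) = (424133/23)/459632 = (424133/23)*(1/459632) = 424133/10571536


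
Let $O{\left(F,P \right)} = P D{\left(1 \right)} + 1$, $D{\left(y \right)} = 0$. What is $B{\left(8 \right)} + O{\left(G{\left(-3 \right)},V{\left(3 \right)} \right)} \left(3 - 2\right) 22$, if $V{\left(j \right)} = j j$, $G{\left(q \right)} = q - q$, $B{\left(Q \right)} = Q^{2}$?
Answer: $86$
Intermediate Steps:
$G{\left(q \right)} = 0$
$V{\left(j \right)} = j^{2}$
$O{\left(F,P \right)} = 1$ ($O{\left(F,P \right)} = P 0 + 1 = 0 + 1 = 1$)
$B{\left(8 \right)} + O{\left(G{\left(-3 \right)},V{\left(3 \right)} \right)} \left(3 - 2\right) 22 = 8^{2} + 1 \left(3 - 2\right) 22 = 64 + 1 \cdot 1 \cdot 22 = 64 + 1 \cdot 22 = 64 + 22 = 86$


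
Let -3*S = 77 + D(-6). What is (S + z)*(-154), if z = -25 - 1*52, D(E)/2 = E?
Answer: 45584/3 ≈ 15195.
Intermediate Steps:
D(E) = 2*E
z = -77 (z = -25 - 52 = -77)
S = -65/3 (S = -(77 + 2*(-6))/3 = -(77 - 12)/3 = -1/3*65 = -65/3 ≈ -21.667)
(S + z)*(-154) = (-65/3 - 77)*(-154) = -296/3*(-154) = 45584/3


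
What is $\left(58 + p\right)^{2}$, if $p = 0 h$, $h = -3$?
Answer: $3364$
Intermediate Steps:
$p = 0$ ($p = 0 \left(-3\right) = 0$)
$\left(58 + p\right)^{2} = \left(58 + 0\right)^{2} = 58^{2} = 3364$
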